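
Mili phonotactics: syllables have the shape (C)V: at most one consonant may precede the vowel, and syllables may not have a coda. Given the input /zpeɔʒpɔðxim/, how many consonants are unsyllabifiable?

The consonants /z/, /ʒ/, /ð/, /m/ cannot be parsed into a legal (C)V syllable (no codas are permitted; onsets are limited to one consonant).

4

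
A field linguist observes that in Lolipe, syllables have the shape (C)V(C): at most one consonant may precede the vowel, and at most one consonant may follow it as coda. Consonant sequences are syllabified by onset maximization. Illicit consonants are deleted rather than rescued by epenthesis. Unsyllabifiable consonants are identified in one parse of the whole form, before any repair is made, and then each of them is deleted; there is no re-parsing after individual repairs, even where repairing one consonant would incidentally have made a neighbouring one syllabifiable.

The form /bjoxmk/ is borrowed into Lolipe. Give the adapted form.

The consonants /b/, /m/, /k/ cannot be parsed into a legal (C)V(C) syllable (at most one coda consonant is licensed; onsets are limited to one consonant).
Deletion applies to /b/, /m/, /k/.

jox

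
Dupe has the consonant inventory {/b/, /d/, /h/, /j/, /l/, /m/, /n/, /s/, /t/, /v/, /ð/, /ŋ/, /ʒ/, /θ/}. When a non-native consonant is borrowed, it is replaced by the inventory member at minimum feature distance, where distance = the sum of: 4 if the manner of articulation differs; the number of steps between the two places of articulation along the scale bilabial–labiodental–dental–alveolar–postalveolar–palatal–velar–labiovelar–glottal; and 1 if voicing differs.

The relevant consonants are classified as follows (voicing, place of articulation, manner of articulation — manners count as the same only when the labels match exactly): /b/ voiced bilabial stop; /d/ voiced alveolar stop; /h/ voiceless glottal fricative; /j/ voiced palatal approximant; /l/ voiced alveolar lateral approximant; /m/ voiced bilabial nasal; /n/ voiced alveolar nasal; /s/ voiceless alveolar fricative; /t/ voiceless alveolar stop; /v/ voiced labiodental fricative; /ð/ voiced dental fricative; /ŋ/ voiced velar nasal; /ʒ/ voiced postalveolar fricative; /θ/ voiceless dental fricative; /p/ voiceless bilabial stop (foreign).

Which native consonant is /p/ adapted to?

/b/ is closest: same manner (stop), place distance 0 (bilabial→bilabial), voicing differs (+1); total 1. Next closest is /t/ at distance 3.

b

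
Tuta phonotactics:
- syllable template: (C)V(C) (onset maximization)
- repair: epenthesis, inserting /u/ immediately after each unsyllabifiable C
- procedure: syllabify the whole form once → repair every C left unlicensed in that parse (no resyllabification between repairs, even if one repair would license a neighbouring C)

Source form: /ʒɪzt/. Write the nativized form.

Under (C)V(C), the unsyllabifiable consonants are /t/ (at most one coda consonant is licensed; onsets are limited to one consonant).
Epenthesis after each stranded consonant: /t/ → /tu/.

ʒɪztu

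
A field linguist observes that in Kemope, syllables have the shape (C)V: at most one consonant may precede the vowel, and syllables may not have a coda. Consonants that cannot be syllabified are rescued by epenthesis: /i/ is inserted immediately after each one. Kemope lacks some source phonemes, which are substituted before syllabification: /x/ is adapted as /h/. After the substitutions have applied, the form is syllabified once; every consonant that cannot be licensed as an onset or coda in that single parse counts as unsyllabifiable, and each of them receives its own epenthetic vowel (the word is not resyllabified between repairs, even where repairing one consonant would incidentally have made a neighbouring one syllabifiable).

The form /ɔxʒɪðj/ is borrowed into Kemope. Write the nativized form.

ɔhiʒɪðiji

Substitution: /x/ → /h/, giving /ɔhʒɪðj/.
Syllabifying with onset maximization leaves /h/, /ð/, /j/ stranded (no codas are permitted; onsets are limited to one consonant).
Inserting the epenthetic vowel yields /h/ → /hi/, /ð/ → /ði/, /j/ → /ji/.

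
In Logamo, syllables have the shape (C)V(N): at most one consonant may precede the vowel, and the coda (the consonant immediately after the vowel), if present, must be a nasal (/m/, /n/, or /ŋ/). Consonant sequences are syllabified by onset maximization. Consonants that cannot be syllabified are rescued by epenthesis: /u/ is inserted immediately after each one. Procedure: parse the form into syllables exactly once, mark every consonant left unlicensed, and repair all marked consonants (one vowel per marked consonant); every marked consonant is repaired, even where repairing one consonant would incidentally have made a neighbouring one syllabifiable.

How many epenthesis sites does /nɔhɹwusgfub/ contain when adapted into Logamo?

The unsyllabifiable consonants are /h/, /ɹ/, /s/, /g/, /b/; each receives one epenthetic vowel.

5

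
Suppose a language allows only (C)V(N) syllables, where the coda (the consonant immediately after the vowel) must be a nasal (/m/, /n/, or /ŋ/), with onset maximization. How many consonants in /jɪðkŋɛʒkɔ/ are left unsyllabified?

Syllabifying with onset maximization leaves /ð/, /k/, /ʒ/ stranded (only a nasal (/m/, /n/, or /ŋ/) is licensed in coda position; onsets are limited to one consonant).

3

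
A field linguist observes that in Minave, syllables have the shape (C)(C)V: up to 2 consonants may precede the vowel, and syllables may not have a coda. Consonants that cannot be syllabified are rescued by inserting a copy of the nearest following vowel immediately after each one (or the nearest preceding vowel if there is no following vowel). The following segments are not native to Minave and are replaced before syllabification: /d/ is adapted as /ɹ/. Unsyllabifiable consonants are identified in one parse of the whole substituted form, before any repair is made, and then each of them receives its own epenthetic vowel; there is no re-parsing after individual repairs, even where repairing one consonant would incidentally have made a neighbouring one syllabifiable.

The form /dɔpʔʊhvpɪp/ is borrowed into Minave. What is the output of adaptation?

ɹɔpʔʊhɪvpɪpɪ

Substitution: /d/ → /ɹ/, giving /ɹɔpʔʊhvpɪp/.
Syllabifying with onset maximization leaves /h/, /p/ stranded (no codas are permitted; onsets may contain at most 2 consonants).
Each unlicensed consonant becomes the onset of a new syllable: /h/ → /hɪ/, /p/ → /pɪ/.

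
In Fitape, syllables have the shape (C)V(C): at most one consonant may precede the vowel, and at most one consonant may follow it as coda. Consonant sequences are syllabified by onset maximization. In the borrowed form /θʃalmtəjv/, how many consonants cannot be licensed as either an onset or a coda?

3

Syllabifying with onset maximization leaves /θ/, /m/, /v/ stranded (at most one coda consonant is licensed; onsets are limited to one consonant).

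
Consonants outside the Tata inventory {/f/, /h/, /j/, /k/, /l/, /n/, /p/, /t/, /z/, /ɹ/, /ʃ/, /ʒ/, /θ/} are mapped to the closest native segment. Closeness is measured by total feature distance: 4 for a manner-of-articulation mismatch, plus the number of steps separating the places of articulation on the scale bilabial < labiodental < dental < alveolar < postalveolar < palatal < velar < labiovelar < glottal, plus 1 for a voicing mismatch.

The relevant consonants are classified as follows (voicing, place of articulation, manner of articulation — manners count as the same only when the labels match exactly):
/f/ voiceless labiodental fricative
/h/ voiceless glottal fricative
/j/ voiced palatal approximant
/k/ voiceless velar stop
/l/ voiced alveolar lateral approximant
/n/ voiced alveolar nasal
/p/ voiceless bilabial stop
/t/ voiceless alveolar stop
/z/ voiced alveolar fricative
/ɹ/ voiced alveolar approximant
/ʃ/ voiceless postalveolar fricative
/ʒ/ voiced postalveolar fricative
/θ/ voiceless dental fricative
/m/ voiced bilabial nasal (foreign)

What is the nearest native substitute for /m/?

n

/n/ is closest: same manner (nasal), place distance 3 (bilabial→alveolar), same voicing; total 3. Next closest is /p/ at distance 5.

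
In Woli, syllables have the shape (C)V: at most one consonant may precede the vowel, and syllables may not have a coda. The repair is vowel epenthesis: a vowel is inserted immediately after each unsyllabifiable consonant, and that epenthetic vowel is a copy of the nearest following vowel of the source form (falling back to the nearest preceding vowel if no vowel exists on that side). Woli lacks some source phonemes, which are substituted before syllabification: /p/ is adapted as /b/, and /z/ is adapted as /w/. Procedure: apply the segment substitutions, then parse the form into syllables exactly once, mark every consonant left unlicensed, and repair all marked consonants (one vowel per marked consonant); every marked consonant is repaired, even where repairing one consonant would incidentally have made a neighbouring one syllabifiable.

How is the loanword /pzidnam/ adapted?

Substitution: /p/ → /b/, /z/ → /w/, giving /bwidnam/.
Under (C)V, the unsyllabifiable consonants are /b/, /d/, /m/ (no codas are permitted; onsets are limited to one consonant).
Epenthesis after each stranded consonant: /b/ → /bi/, /d/ → /da/, /m/ → /ma/.

biwidanama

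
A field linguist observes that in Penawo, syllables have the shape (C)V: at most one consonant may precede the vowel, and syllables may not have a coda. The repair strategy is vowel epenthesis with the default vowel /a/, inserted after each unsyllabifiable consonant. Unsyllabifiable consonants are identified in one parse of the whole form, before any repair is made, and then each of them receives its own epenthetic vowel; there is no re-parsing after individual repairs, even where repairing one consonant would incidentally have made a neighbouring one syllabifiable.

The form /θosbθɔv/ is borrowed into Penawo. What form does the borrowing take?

Syllabifying with onset maximization leaves /s/, /b/, /v/ stranded (no codas are permitted; onsets are limited to one consonant).
Inserting the epenthetic vowel yields /s/ → /sa/, /b/ → /ba/, /v/ → /va/.

θosabaθɔva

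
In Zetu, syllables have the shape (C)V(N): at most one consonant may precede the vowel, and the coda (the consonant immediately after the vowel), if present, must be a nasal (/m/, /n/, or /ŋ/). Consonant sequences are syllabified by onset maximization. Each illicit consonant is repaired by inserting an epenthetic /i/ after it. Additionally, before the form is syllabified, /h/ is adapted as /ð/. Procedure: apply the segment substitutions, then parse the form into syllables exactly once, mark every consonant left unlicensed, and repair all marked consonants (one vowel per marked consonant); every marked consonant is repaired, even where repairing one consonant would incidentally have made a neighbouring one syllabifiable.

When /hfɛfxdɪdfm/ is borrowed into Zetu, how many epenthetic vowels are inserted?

6

After substitution the input is /ðfɛfxdɪdfm/.
The unsyllabifiable consonants are /ð/, /f/, /x/, /d/, /f/, /m/; each receives one epenthetic vowel.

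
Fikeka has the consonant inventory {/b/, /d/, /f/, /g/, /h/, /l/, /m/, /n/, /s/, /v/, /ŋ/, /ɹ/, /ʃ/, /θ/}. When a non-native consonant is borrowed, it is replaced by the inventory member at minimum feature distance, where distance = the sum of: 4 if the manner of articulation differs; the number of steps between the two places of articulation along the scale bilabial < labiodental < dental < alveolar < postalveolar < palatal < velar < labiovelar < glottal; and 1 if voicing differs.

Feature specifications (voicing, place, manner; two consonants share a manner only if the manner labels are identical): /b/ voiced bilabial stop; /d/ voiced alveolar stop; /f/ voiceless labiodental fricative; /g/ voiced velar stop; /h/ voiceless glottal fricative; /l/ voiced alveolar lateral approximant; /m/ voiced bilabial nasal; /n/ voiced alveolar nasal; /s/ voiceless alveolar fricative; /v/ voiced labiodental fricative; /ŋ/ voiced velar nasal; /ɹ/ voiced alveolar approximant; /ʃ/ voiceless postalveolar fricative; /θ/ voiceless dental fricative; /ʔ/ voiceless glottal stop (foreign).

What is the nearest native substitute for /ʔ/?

g

/g/ is closest: same manner (stop), place distance 2 (glottal→velar), voicing differs (+1); total 3. Next closest is /h/ at distance 4.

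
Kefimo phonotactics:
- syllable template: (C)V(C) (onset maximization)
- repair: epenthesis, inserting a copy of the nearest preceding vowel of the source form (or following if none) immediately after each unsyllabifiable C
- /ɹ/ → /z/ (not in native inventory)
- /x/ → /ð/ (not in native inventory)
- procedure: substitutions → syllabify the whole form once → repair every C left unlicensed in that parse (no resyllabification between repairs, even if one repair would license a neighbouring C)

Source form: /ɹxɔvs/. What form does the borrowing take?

Substitution: /ɹ/ → /z/, /x/ → /ð/, giving /zðɔvs/.
Syllabifying with onset maximization leaves /z/, /s/ stranded (at most one coda consonant is licensed; onsets are limited to one consonant).
Each unlicensed consonant becomes the onset of a new syllable: /z/ → /zɔ/, /s/ → /sɔ/.

zɔðɔvsɔ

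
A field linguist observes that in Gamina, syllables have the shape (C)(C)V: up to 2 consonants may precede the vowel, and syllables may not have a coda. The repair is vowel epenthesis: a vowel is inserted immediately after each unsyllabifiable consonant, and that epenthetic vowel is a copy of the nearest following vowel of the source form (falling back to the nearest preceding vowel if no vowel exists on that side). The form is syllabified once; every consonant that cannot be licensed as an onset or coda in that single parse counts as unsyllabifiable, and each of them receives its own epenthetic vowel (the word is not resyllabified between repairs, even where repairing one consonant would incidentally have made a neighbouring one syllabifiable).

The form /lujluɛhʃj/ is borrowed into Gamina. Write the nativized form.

lujluɛhɛʃɛjɛ

Syllabifying with onset maximization leaves /h/, /ʃ/, /j/ stranded (no codas are permitted; onsets may contain at most 2 consonants).
Each unlicensed consonant becomes the onset of a new syllable: /h/ → /hɛ/, /ʃ/ → /ʃɛ/, /j/ → /jɛ/.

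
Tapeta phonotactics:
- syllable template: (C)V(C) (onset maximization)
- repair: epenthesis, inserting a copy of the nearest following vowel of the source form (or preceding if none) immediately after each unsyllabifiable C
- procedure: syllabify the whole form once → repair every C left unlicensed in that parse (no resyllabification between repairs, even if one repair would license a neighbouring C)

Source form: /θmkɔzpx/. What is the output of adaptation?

Syllabifying with onset maximization leaves /θ/, /m/, /p/, /x/ stranded (at most one coda consonant is licensed; onsets are limited to one consonant).
Epenthesis after each stranded consonant: /θ/ → /θɔ/, /m/ → /mɔ/, /p/ → /pɔ/, /x/ → /xɔ/.

θɔmɔkɔzpɔxɔ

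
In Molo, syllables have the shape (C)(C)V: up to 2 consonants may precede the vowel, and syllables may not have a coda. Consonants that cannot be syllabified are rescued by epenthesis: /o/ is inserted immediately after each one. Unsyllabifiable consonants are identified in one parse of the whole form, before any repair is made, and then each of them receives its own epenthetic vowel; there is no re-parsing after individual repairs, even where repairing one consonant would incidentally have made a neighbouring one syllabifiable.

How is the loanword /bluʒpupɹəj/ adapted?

Under (C)(C)V, the unsyllabifiable consonants are /j/ (no codas are permitted; onsets may contain at most 2 consonants).
Inserting the epenthetic vowel yields /j/ → /jo/.

bluʒpupɹəjo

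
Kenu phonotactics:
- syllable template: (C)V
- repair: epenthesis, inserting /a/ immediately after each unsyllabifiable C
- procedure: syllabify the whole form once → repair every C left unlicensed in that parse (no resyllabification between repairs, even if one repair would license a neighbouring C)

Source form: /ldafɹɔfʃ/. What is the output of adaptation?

ladafaɹɔfaʃa

Under (C)V, the unsyllabifiable consonants are /l/, /f/, /f/, /ʃ/ (no codas are permitted; onsets are limited to one consonant).
Each unlicensed consonant becomes the onset of a new syllable: /l/ → /la/, /f/ → /fa/, /f/ → /fa/, /ʃ/ → /ʃa/.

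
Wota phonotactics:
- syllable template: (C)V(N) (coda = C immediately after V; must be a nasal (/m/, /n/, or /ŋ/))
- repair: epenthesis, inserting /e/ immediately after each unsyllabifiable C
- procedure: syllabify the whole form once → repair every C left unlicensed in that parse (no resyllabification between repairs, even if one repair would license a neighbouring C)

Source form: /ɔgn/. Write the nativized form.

Syllabifying with onset maximization leaves /g/, /n/ stranded (only a nasal (/m/, /n/, or /ŋ/) is licensed in coda position; onsets are limited to one consonant).
Inserting the epenthetic vowel yields /g/ → /ge/, /n/ → /ne/.

ɔgene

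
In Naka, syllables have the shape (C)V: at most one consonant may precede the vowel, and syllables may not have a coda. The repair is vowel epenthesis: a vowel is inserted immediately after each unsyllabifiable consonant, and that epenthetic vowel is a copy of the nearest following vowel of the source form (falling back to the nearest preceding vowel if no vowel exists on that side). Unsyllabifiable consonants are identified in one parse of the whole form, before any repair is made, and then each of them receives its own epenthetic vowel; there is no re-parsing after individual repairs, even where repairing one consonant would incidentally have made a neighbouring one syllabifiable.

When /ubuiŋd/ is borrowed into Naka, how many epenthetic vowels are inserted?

The unsyllabifiable consonants are /ŋ/, /d/; each receives one epenthetic vowel.

2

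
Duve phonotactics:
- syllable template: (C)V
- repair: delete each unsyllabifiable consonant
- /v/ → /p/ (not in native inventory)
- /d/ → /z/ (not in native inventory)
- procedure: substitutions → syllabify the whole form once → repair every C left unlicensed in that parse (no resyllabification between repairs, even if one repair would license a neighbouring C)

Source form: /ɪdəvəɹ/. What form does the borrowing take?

Substitution: /d/ → /z/, /v/ → /p/, giving /ɪzəpəɹ/.
The consonants /ɹ/ cannot be parsed into a legal (C)V syllable (no codas are permitted; onsets are limited to one consonant).
Deletion applies to /ɹ/.

ɪzəpə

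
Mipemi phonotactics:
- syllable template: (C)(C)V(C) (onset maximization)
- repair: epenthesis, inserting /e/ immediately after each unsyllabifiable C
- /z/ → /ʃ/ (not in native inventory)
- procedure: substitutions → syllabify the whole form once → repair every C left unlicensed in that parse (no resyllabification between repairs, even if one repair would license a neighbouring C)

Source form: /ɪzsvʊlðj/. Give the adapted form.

ɪʃsvʊlðeje

Substitution: /z/ → /ʃ/, giving /ɪʃsvʊlðj/.
Syllabifying with onset maximization leaves /ð/, /j/ stranded (at most one coda consonant is licensed; onsets may contain at most 2 consonants).
Inserting the epenthetic vowel yields /ð/ → /ðe/, /j/ → /je/.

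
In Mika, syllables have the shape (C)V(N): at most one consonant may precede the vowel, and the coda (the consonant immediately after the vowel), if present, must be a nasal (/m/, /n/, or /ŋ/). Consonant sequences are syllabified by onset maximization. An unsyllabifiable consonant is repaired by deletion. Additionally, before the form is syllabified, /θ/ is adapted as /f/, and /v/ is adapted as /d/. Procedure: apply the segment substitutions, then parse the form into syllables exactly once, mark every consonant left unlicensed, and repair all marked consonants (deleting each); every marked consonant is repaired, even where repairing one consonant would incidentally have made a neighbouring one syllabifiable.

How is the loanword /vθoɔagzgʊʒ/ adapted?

foɔagʊ

Substitution: /v/ → /d/, /θ/ → /f/, giving /dfoɔagzgʊʒ/.
Under (C)V(N), the unsyllabifiable consonants are /d/, /g/, /z/, /ʒ/ (only a nasal (/m/, /n/, or /ŋ/) is licensed in coda position; onsets are limited to one consonant).
Each unlicensed consonant is deleted: /d/, /g/, /z/, /ʒ/.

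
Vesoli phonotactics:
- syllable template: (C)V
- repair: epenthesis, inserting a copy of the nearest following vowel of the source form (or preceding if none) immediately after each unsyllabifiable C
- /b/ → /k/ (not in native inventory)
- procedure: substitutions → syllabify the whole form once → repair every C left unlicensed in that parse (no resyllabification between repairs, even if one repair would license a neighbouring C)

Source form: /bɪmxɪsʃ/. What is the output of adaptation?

Substitution: /b/ → /k/, giving /kɪmxɪsʃ/.
The consonants /m/, /s/, /ʃ/ cannot be parsed into a legal (C)V syllable (no codas are permitted; onsets are limited to one consonant).
Inserting the epenthetic vowel yields /m/ → /mɪ/, /s/ → /sɪ/, /ʃ/ → /ʃɪ/.

kɪmɪxɪsɪʃɪ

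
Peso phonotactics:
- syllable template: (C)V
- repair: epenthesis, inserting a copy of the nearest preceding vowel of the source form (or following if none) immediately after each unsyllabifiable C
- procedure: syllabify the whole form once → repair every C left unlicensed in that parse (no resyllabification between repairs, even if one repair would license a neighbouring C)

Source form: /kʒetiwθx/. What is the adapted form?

keʒetiwiθixi

Syllabifying with onset maximization leaves /k/, /w/, /θ/, /x/ stranded (no codas are permitted; onsets are limited to one consonant).
Epenthesis after each stranded consonant: /k/ → /ke/, /w/ → /wi/, /θ/ → /θi/, /x/ → /xi/.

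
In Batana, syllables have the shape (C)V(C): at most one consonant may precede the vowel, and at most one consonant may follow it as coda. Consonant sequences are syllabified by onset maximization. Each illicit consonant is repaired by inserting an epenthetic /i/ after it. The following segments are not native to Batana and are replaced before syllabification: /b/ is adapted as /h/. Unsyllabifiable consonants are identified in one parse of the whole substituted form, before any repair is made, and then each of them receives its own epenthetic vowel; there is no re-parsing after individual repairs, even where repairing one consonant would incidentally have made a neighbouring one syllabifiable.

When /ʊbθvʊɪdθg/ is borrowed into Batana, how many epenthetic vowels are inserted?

3

After substitution the input is /ʊhθvʊɪdθg/.
The unsyllabifiable consonants are /θ/, /θ/, /g/; each receives one epenthetic vowel.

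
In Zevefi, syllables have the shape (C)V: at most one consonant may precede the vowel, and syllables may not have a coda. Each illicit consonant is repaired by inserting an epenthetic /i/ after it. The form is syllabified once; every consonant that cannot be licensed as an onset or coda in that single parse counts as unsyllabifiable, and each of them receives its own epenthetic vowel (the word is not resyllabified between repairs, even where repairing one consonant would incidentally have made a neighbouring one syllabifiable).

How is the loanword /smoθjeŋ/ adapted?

simoθijeŋi

Under (C)V, the unsyllabifiable consonants are /s/, /θ/, /ŋ/ (no codas are permitted; onsets are limited to one consonant).
Inserting the epenthetic vowel yields /s/ → /si/, /θ/ → /θi/, /ŋ/ → /ŋi/.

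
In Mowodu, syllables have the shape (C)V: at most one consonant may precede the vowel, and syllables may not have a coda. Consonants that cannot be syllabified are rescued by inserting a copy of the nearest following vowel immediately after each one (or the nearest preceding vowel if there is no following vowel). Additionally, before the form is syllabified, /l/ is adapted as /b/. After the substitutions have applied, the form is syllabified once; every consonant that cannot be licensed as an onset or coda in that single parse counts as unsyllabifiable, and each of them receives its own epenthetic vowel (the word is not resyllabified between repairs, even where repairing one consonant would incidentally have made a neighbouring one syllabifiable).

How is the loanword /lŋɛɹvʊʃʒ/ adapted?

Substitution: /l/ → /b/, giving /bŋɛɹvʊʃʒ/.
Syllabifying with onset maximization leaves /b/, /ɹ/, /ʃ/, /ʒ/ stranded (no codas are permitted; onsets are limited to one consonant).
Epenthesis after each stranded consonant: /b/ → /bɛ/, /ɹ/ → /ɹʊ/, /ʃ/ → /ʃʊ/, /ʒ/ → /ʒʊ/.

bɛŋɛɹʊvʊʃʊʒʊ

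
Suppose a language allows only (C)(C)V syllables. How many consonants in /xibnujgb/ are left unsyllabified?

3

Syllabifying with onset maximization leaves /j/, /g/, /b/ stranded (no codas are permitted; onsets may contain at most 2 consonants).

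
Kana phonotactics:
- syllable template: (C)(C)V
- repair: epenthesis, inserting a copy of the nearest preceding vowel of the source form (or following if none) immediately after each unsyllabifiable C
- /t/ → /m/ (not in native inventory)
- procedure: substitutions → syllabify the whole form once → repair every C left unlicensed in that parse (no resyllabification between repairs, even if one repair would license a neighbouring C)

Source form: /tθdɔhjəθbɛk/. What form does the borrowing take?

mɔθdɔhjəθbɛkɛ

Substitution: /t/ → /m/, giving /mθdɔhjəθbɛk/.
Under (C)(C)V, the unsyllabifiable consonants are /m/, /k/ (no codas are permitted; onsets may contain at most 2 consonants).
Each unlicensed consonant becomes the onset of a new syllable: /m/ → /mɔ/, /k/ → /kɛ/.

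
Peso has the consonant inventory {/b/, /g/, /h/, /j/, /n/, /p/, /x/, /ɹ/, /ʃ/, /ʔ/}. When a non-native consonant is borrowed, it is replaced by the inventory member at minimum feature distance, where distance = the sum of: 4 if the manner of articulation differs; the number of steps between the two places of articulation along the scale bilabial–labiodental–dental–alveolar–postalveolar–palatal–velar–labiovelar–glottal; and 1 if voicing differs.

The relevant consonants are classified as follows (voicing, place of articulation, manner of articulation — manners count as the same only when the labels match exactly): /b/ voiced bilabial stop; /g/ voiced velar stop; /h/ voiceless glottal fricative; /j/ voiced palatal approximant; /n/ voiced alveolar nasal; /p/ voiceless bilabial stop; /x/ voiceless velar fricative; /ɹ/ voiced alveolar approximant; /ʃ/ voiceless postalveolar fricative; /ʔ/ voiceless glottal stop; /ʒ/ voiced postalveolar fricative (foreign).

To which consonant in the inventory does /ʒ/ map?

/ʃ/ is closest: same manner (fricative), place distance 0 (postalveolar→postalveolar), voicing differs (+1); total 1. Next closest is /x/ at distance 3.

ʃ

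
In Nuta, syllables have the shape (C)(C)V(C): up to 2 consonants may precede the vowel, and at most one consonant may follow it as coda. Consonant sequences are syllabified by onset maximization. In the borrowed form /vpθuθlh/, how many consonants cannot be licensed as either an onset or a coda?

The consonants /v/, /l/, /h/ cannot be parsed into a legal (C)(C)V(C) syllable (at most one coda consonant is licensed; onsets may contain at most 2 consonants).

3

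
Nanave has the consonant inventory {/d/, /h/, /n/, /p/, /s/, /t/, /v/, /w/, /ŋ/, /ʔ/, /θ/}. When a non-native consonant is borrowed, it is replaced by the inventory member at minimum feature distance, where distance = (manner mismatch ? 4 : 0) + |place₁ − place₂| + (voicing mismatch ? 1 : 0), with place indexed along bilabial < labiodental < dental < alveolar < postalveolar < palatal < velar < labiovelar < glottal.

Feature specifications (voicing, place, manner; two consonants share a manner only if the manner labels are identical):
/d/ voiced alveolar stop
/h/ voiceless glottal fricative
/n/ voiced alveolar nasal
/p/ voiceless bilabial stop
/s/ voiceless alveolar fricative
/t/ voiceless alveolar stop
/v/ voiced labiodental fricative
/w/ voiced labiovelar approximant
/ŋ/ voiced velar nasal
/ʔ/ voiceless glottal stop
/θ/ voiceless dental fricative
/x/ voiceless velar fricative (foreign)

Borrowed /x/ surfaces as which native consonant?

h

/h/ is closest: same manner (fricative), place distance 2 (velar→glottal), same voicing; total 2. Next closest is /s/ at distance 3.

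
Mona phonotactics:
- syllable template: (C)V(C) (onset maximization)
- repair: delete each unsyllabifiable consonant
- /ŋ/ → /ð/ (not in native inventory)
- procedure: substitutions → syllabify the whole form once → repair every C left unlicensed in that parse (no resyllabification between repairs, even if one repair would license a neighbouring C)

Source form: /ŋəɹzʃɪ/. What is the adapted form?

Substitution: /ŋ/ → /ð/, giving /ðəɹzʃɪ/.
Syllabifying with onset maximization leaves /z/ stranded (at most one coda consonant is licensed; onsets are limited to one consonant).
Deleting the stranded consonants removes /z/.

ðəɹʃɪ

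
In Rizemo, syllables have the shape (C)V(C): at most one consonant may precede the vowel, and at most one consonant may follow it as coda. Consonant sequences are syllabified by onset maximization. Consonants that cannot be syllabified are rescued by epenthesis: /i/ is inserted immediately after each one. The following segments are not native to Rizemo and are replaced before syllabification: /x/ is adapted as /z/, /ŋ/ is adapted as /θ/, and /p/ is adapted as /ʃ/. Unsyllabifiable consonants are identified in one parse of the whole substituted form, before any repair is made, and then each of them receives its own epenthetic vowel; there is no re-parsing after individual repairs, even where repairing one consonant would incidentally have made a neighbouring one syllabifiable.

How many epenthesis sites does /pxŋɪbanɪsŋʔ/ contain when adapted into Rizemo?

After substitution the input is /ʃzθɪbanɪsθʔ/.
The unsyllabifiable consonants are /ʃ/, /z/, /θ/, /ʔ/; each receives one epenthetic vowel.

4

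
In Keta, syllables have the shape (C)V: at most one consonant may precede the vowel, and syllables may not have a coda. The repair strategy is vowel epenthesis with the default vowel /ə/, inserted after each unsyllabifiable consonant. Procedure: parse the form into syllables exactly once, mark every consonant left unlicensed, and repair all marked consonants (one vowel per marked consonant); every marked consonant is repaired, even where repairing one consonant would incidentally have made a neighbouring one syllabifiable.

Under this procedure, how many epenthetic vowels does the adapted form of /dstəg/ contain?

The unsyllabifiable consonants are /d/, /s/, /g/; each receives one epenthetic vowel.

3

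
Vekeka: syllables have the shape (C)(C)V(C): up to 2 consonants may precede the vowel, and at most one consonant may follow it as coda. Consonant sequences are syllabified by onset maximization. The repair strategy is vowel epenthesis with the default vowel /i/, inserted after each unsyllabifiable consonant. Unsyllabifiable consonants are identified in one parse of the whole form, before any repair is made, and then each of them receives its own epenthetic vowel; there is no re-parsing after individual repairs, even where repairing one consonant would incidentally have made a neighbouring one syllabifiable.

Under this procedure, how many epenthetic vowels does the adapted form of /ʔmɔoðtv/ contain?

2

The unsyllabifiable consonants are /t/, /v/; each receives one epenthetic vowel.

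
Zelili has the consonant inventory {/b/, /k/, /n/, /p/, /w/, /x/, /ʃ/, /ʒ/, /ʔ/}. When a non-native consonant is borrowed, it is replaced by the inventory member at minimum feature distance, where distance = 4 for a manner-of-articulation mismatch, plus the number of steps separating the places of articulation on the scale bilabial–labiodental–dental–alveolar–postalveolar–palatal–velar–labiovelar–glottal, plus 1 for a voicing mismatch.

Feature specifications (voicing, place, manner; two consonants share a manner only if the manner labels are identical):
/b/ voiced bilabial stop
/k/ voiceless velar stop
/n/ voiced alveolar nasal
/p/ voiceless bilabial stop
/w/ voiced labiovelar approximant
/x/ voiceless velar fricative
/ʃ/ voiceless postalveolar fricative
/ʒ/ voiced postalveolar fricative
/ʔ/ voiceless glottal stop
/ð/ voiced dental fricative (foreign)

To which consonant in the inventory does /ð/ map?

/ʒ/ is closest: same manner (fricative), place distance 2 (dental→postalveolar), same voicing; total 2. Next closest is /ʃ/ at distance 3.

ʒ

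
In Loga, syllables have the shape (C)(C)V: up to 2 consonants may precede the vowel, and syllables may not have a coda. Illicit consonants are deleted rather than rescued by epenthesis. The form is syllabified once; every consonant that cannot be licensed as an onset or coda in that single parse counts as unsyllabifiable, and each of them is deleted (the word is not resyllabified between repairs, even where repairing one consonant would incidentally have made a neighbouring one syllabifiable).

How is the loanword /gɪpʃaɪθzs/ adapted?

The consonants /θ/, /z/, /s/ cannot be parsed into a legal (C)(C)V syllable (no codas are permitted; onsets may contain at most 2 consonants).
Each unlicensed consonant is deleted: /θ/, /z/, /s/.

gɪpʃaɪ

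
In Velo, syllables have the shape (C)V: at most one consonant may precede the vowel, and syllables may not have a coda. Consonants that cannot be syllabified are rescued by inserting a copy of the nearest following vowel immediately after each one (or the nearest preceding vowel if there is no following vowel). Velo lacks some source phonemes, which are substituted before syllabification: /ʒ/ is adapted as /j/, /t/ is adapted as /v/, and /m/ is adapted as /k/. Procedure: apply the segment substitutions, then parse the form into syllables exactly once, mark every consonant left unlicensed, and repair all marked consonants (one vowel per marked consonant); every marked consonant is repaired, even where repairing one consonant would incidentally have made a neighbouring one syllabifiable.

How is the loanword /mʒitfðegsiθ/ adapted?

Substitution: /m/ → /k/, /ʒ/ → /j/, /t/ → /v/, giving /kjivfðegsiθ/.
Syllabifying with onset maximization leaves /k/, /v/, /f/, /g/, /θ/ stranded (no codas are permitted; onsets are limited to one consonant).
Inserting the epenthetic vowel yields /k/ → /ki/, /v/ → /ve/, /f/ → /fe/, /g/ → /gi/, /θ/ → /θi/.

kijivefeðegisiθi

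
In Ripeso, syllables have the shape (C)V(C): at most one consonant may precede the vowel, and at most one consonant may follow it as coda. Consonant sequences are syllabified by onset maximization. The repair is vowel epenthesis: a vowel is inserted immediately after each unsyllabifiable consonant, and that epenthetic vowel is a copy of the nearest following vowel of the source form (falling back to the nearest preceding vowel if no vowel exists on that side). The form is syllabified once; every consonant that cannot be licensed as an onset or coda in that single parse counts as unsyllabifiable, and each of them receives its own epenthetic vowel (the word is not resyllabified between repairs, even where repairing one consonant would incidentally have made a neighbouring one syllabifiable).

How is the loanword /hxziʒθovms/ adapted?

The consonants /h/, /x/, /m/, /s/ cannot be parsed into a legal (C)V(C) syllable (at most one coda consonant is licensed; onsets are limited to one consonant).
Each unlicensed consonant becomes the onset of a new syllable: /h/ → /hi/, /x/ → /xi/, /m/ → /mo/, /s/ → /so/.

hixiziʒθovmoso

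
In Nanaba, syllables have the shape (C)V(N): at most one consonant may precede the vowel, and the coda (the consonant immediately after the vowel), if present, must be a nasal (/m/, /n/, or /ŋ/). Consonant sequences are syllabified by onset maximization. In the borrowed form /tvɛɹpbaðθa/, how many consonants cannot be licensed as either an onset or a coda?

4

Under (C)V(N), the unsyllabifiable consonants are /t/, /ɹ/, /p/, /ð/ (only a nasal (/m/, /n/, or /ŋ/) is licensed in coda position; onsets are limited to one consonant).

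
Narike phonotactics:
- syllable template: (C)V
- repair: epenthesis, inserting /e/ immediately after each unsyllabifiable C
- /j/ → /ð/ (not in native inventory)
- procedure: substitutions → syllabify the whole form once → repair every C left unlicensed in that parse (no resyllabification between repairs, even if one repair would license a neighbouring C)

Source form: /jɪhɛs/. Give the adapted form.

Substitution: /j/ → /ð/, giving /ðɪhɛs/.
Under (C)V, the unsyllabifiable consonants are /s/ (no codas are permitted; onsets are limited to one consonant).
Inserting the epenthetic vowel yields /s/ → /se/.

ðɪhɛse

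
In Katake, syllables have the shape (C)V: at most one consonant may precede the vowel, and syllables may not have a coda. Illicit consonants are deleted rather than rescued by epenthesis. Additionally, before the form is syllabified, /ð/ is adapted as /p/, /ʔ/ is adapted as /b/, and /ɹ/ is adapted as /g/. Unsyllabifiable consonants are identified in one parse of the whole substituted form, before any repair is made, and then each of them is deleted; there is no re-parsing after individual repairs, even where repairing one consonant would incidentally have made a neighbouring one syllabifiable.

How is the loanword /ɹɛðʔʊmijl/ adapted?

Substitution: /ɹ/ → /g/, /ð/ → /p/, /ʔ/ → /b/, giving /gɛpbʊmijl/.
Syllabifying with onset maximization leaves /p/, /j/, /l/ stranded (no codas are permitted; onsets are limited to one consonant).
Each unlicensed consonant is deleted: /p/, /j/, /l/.

gɛbʊmi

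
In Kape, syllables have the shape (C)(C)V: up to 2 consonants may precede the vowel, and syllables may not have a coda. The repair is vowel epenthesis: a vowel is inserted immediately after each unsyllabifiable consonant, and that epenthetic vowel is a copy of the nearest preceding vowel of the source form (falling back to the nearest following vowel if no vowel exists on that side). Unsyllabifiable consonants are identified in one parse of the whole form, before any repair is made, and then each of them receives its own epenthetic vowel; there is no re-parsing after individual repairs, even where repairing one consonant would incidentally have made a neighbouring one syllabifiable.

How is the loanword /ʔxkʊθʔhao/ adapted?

ʔʊxkʊθʊʔhao

The consonants /ʔ/, /θ/ cannot be parsed into a legal (C)(C)V syllable (no codas are permitted; onsets may contain at most 2 consonants).
Inserting the epenthetic vowel yields /ʔ/ → /ʔʊ/, /θ/ → /θʊ/.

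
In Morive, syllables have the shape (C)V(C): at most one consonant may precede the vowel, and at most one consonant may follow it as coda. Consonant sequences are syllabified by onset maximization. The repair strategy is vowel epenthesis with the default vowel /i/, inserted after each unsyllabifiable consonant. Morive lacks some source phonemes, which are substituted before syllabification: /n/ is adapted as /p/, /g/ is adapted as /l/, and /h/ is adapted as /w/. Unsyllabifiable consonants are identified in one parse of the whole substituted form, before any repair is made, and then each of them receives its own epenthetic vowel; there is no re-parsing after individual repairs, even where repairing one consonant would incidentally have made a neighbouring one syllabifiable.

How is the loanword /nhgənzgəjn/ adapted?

piwiləpziləjpi

Substitution: /n/ → /p/, /h/ → /w/, /g/ → /l/, giving /pwləpzləjp/.
The consonants /p/, /w/, /z/, /p/ cannot be parsed into a legal (C)V(C) syllable (at most one coda consonant is licensed; onsets are limited to one consonant).
Inserting the epenthetic vowel yields /p/ → /pi/, /w/ → /wi/, /z/ → /zi/, /p/ → /pi/.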